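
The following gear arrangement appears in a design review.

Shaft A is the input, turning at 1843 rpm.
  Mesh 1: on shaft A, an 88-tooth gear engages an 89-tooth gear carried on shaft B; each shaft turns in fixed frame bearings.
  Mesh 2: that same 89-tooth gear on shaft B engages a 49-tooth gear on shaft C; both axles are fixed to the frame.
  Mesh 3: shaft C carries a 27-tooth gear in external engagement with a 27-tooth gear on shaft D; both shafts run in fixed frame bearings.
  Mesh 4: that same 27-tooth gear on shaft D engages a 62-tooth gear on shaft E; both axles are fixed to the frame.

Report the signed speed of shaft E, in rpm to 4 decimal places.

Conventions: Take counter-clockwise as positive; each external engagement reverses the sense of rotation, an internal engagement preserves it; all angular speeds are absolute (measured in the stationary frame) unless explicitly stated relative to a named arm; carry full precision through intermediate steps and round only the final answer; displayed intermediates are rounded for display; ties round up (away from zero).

+1441.3983 rpm

4-mesh fixed-axis compound train (all bearings frame-fixed)
mesh 1 [88T→89T]: ω = 1843.0000×88/89 = 1822.2921 rpm, sense flips to −
mesh 2 [89T→49T]: ω = 1822.2921×89/49 = 3309.8776 rpm, sense flips to +
mesh 3 [27T→27T]: ω = 3309.8776×27/27 = 3309.8776 rpm, sense flips to −
mesh 4 [27T→62T]: ω = 3309.8776×27/62 = 1441.3983 rpm, sense flips to +
signed output speed = +1441.3983 rpm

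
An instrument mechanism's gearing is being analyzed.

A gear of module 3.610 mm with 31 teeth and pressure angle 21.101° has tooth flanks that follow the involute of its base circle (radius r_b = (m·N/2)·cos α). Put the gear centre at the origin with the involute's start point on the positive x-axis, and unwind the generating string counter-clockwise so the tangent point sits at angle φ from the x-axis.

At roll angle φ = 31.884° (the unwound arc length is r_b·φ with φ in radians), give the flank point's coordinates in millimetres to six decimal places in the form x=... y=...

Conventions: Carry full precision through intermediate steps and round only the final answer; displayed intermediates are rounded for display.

single-mesh involute tooth geometry (31T wheel at module 3.610)
pitch radius r_p = m·N/2 = 3.610·31/2 = 55.955000
base radius r_b = r_p·cos α = 55.955000·cos 21.101° = 52.203063
roll angle φ = 31.884° = 0.55648078 rad
x = r_b·(cos φ + φ·sin φ) = 59.670871
y = r_b·(sin φ − φ·cos φ) = 2.906808

x=59.670871 y=2.906808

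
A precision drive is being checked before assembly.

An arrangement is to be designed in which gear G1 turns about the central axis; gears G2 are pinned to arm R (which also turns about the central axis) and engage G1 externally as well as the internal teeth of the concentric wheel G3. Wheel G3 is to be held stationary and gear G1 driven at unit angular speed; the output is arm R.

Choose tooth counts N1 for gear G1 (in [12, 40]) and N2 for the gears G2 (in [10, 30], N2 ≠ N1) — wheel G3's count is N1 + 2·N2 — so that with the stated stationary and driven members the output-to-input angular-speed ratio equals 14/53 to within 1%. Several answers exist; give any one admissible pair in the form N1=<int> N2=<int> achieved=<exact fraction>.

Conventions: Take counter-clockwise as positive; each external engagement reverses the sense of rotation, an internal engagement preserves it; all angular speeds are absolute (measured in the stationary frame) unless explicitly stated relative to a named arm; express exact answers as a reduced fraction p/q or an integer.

topology: planetary set — design target 14/53, arm = carrier (Willis)
Willis with ω_ring = 0: ω_arm/ω_sun = N1/(N1+N3); set equal to 14/53  ⇒  N3/N1 = 1/(14/53) − 1 = 39/14
N3 = N1 + 2·N2  ⇒  N2/N1 = (N3/N1 − 1)/2 = (39/14 − 1)/2 = 25/28
smallest multiple with N1 ≥ 12 and N2 ≥ 10: k = 1  ⇒  N1 = 1·28 = 28, N2 = 1·25 = 25 (N1 ≤ 40, N2 ≤ 30, N2 ≠ N1 ✓), N3 = 28 + 2·25 = 78
check: N1/(N1+N3) with N1 = 28, N3 = 78 gives 14/53; |achieved − target| = 0 ≤ 7/2650 ✓

N1=28 N2=25 achieved=14/53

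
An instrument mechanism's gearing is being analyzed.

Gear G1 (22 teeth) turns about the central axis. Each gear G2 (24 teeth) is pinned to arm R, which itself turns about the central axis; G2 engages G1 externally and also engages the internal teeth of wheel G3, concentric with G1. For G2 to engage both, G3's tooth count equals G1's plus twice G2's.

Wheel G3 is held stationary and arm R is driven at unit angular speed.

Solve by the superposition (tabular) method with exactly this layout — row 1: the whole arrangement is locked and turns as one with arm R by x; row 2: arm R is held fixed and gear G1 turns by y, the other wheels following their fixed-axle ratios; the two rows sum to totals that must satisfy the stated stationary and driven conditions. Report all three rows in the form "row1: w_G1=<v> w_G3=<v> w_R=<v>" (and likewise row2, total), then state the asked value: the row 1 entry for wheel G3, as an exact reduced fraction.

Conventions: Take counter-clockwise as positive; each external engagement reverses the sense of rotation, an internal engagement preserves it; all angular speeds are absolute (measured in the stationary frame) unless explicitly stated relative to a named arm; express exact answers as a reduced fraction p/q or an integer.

topology: planetary set — G1 22T / G2 24T / G3 70T, arm = carrier (Willis)
row 1: whole set turns with the arm by x
superposition row 2 [arm held]: sun y, ring −(22/70)·y, arm 0
boundary: total ω_ring = x − (22/70)·y = 0 and total ω_arm = x = 1  ⇒  y = 35/11, x = 1
row 2 ring = −(22/70)·35/11 = -1
totals (row 1 + row 2): sun 1 + 35/11 = 46/11, ring 1 + (-1) = 0, arm 1 + 0 = 1
asked cell (row1, ring) = 1

row1: w_G1=1 w_G3=1 w_R=1
row2: w_G1=35/11 w_G3=-1 w_R=0
total: w_G1=46/11 w_G3=0 w_R=1
asked value: 1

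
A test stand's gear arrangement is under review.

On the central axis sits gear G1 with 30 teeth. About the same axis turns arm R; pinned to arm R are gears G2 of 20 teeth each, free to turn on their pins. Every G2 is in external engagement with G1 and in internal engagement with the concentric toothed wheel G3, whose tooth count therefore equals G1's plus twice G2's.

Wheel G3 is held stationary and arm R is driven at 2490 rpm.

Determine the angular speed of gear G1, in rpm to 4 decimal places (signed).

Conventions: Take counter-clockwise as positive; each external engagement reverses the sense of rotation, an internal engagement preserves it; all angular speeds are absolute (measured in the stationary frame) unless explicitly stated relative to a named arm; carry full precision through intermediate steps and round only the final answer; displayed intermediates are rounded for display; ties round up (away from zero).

+8300.0000 rpm

recognized (axles ride arm R): planetary set, 30/20/70 teeth
normalise by the input: solve with ω_arm = 1, then scale by 2490 rpm
ring teeth: 30 + 2·20 = 70
30(ω_sun−ω_arm) = −70(ω_ring−ω_arm),  ω_ring = 0, ω_arm = 1
ω_sun = 1 − (70/30)(0−1) = 10/3
scale: ω_sun = 10/3 × 2490 rpm = +8300.0000 rpm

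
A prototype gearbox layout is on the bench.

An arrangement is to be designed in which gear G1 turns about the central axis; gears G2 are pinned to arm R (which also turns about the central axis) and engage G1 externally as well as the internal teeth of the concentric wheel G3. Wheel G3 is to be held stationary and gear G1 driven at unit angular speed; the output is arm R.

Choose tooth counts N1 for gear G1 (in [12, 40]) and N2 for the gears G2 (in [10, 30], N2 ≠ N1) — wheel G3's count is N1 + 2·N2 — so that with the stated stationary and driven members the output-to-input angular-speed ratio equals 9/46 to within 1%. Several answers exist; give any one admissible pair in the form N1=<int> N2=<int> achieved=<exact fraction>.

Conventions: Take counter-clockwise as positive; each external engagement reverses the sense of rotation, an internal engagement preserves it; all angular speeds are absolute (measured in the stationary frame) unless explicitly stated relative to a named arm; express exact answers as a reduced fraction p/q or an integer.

design class (target 9/46): planetary set
Willis with ω_ring = 0: ω_arm/ω_sun = N1/(N1+N3); set equal to 9/46  ⇒  N3/N1 = 1/(9/46) − 1 = 37/9
N3 = N1 + 2·N2  ⇒  N2/N1 = (N3/N1 − 1)/2 = (37/9 − 1)/2 = 14/9
smallest multiple with N1 ≥ 12 and N2 ≥ 10: k = 2  ⇒  N1 = 2·9 = 18, N2 = 2·14 = 28 (N1 ≤ 40, N2 ≤ 30, N2 ≠ N1 ✓), N3 = 18 + 2·28 = 74
check: N1/(N1+N3) with N1 = 18, N3 = 74 gives 9/46; |achieved − target| = 0 ≤ 9/4600 ✓

N1=18 N2=28 achieved=9/46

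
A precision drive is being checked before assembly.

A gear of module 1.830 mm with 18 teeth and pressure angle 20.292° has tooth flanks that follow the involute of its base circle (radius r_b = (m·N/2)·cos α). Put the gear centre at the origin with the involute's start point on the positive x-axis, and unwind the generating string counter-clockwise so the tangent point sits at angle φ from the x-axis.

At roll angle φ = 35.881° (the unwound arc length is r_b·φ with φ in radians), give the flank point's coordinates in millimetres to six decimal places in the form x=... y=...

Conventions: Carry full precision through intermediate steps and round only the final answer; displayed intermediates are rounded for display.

x=18.186397 y=1.215747

topology: single-mesh involute geometry — m = 1.830, N = 18
pitch radius r_p = m·N/2 = 1.830·18/2 = 16.470000
base radius r_b = r_p·cos α = 16.470000·cos 20.292° = 15.447828
roll angle φ = 35.881° = 0.62624159 rad
x = r_b·(cos φ + φ·sin φ) = 18.186397
y = r_b·(sin φ − φ·cos φ) = 1.215747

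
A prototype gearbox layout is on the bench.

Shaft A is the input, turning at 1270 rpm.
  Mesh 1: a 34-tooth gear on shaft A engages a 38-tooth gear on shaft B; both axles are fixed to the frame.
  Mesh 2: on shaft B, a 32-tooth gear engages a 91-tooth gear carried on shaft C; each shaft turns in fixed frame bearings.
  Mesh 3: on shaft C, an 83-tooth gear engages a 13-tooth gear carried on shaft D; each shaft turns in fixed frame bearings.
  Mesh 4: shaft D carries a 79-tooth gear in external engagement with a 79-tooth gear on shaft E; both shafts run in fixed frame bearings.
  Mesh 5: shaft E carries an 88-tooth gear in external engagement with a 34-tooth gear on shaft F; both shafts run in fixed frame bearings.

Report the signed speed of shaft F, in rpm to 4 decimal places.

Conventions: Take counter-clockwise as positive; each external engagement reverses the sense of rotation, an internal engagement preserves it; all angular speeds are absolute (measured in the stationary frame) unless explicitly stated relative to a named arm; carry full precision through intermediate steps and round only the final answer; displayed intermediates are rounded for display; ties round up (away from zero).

-6603.0734 rpm

topology: fixed-axis compound train — 5 meshes, A→F
mesh 1 [34T→38T]: ω = 1270.0000×34/38 = 1136.3158 rpm, sense flips to −
mesh 2 [32T→91T]: ω = 1136.3158×32/91 = 399.5836 rpm, sense flips to +
mesh 3 [83T→13T]: ω = 399.5836×83/13 = 2551.1874 rpm, sense flips to −
mesh 4 [79T→79T]: ω = 2551.1874×79/79 = 2551.1874 rpm, sense flips to +
mesh 5 [88T→34T]: ω = 2551.1874×88/34 = 6603.0734 rpm, sense flips to −
signed output speed = -6603.0734 rpm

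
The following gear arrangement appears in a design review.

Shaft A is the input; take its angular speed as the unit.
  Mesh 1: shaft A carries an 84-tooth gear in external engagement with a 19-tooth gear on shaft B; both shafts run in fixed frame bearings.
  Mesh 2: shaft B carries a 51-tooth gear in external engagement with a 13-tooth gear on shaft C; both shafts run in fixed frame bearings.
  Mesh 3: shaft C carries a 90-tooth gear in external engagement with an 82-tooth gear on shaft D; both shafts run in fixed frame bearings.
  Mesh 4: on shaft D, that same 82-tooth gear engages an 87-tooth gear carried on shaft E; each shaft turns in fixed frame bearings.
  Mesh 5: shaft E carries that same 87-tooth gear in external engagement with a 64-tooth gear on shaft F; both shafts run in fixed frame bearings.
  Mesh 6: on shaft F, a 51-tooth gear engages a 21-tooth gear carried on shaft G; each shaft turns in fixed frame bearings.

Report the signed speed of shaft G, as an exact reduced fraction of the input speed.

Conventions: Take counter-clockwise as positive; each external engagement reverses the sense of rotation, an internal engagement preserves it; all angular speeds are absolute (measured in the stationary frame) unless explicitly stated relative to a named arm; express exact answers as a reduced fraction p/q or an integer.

117045/1976

6-mesh fixed-axis compound train (all bearings frame-fixed)
mesh 1 [84T→19T]: |ω|/ω_in = 1×84/19 = 84/19, sense flips to −
mesh 2 [51T→13T]: |ω|/ω_in = (84/19)×51/13 = 4284/247, sense flips to +
mesh 3 [90T→82T]: |ω|/ω_in = (4284/247)×90/82 = 192780/10127, sense flips to −
mesh 4 [82T→87T]: |ω|/ω_in = (192780/10127)×82/87 = 128520/7163, sense flips to +
mesh 5 [87T→64T]: |ω|/ω_in = (128520/7163)×87/64 = 48195/1976, sense flips to −
mesh 6 [51T→21T]: |ω|/ω_in = (48195/1976)×51/21 = 117045/1976, sense flips to +
signed output speed (× input speed) = 117045/1976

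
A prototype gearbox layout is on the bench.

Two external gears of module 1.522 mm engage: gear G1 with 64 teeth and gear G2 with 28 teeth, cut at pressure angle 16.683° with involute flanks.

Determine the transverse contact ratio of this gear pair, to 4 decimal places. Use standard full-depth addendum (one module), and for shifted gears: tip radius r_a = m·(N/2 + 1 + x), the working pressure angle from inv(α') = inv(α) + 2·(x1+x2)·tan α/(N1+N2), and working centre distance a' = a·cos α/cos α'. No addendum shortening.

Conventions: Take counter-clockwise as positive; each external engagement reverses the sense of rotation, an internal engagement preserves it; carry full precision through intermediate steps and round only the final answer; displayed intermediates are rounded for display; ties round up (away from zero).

1.9063

class = single-mesh tooth geometry [involute pair 64T × 28T, m = 1.522]
base radii: r_b1 = 46.653937, r_b2 = 20.411098
tip radii: r_a1 = 50.226000, r_a2 = 22.830000
no profile shift: α' = α, a' = a
action lengths: √(r_a1²−r_b1²) = 18.602720, √(r_a2²−r_b2²) = 10.227218
base pitch p_b = π·m·cos α = 4.580240
CR = (18.602720 + 10.227218 − 70.012000·sin 16.68300°)/4.580240 = 1.906265
contact ratio ≈ 1.9063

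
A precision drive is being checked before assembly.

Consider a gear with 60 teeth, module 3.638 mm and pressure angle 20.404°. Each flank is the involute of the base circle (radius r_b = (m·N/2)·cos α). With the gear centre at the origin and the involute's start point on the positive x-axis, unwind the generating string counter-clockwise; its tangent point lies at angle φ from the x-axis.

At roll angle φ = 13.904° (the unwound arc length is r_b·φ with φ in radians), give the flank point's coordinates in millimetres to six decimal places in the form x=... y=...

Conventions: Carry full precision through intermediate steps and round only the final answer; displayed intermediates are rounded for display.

recognized (one wheel, involute flank): single-mesh tooth geometry, m = 3.638, N = 60
pitch radius r_p = m·N/2 = 3.638·60/2 = 109.140000
base radius r_b = r_p·cos α = 109.140000·cos 20.404° = 102.292300
roll angle φ = 13.904° = 0.24267058 rad
x = r_b·(cos φ + φ·sin φ) = 105.260049
y = r_b·(sin φ − φ·cos φ) = 0.484410

x=105.260049 y=0.484410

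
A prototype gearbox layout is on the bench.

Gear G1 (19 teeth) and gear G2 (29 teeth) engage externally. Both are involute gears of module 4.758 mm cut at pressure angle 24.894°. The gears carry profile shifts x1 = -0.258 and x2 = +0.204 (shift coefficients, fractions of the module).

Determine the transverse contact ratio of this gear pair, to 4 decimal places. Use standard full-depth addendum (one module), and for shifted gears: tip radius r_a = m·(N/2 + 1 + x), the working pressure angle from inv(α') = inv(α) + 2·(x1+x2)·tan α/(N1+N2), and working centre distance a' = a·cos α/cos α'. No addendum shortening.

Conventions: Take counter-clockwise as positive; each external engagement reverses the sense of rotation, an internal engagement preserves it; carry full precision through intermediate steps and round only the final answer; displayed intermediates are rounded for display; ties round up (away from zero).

class = single-mesh tooth geometry [involute pair 19T × 29T, m = 4.758]
base radii: r_b1 = 41.001289, r_b2 = 62.580915
tip radii: r_a1 = 48.731436, r_a2 = 74.719632
inv(α') = inv(24.894°) + 2·(-0.258+0.204)·tan α/(19+29) = 0.02853088  ⇒  α' = 24.61260°
a' = a·cos α / cos α' = 114.1920·cos 24.894°/cos 24.61260° = 113.933704
action lengths: √(r_a1²−r_b1²) = 26.337182, √(r_a2²−r_b2²) = 40.824655
base pitch p_b = π·m·cos α = 13.558879
CR = (26.337182 + 40.824655 − 113.933704·sin 24.61260°)/13.558879 = 1.453707
contact ratio ≈ 1.4537

1.4537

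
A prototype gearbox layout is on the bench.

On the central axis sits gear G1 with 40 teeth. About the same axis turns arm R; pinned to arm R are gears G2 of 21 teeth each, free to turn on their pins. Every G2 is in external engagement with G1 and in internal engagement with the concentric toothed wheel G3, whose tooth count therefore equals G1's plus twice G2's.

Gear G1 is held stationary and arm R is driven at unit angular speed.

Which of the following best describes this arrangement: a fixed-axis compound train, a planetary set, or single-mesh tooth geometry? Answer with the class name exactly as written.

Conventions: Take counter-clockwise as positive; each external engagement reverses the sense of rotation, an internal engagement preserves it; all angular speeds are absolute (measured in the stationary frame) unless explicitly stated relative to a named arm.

planetary set

recognized (axles ride arm R): planetary set, 40/21/82 teeth
classification: planetary set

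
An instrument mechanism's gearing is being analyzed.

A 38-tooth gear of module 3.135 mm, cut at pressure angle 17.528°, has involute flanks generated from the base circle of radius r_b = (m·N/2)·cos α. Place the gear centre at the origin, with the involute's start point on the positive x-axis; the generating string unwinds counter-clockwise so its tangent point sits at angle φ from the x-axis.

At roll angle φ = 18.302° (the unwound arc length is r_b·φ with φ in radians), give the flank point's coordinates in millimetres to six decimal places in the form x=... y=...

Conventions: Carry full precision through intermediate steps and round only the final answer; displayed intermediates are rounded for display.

x=59.623670 y=0.610819

topology: single-mesh involute geometry — m = 3.135, N = 38
pitch radius r_p = m·N/2 = 3.135·38/2 = 59.565000
base radius r_b = r_p·cos α = 59.565000·cos 17.528° = 56.799390
roll angle φ = 18.302° = 0.31943016 rad
x = r_b·(cos φ + φ·sin φ) = 59.623670
y = r_b·(sin φ − φ·cos φ) = 0.610819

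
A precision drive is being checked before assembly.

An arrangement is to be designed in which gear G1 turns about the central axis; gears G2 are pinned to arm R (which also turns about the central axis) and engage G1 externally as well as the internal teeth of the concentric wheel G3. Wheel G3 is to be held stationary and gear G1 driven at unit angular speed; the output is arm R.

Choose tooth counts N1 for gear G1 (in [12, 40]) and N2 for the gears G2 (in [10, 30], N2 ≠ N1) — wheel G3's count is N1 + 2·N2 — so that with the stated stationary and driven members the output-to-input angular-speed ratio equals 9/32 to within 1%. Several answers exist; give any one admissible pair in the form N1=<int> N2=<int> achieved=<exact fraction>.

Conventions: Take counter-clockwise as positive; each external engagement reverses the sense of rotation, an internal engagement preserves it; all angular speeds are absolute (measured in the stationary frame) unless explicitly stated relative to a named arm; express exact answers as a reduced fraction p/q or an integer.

N1=18 N2=14 achieved=9/32

topology: planetary set — design target 9/32, arm = carrier (Willis)
Willis with ω_ring = 0: ω_arm/ω_sun = N1/(N1+N3); set equal to 9/32  ⇒  N3/N1 = 1/(9/32) − 1 = 23/9
N3 = N1 + 2·N2  ⇒  N2/N1 = (N3/N1 − 1)/2 = (23/9 − 1)/2 = 7/9
smallest multiple with N1 ≥ 12 and N2 ≥ 10: k = 2  ⇒  N1 = 2·9 = 18, N2 = 2·7 = 14 (N1 ≤ 40, N2 ≤ 30, N2 ≠ N1 ✓), N3 = 18 + 2·14 = 46
check: N1/(N1+N3) with N1 = 18, N3 = 46 gives 9/32; |achieved − target| = 0 ≤ 9/3200 ✓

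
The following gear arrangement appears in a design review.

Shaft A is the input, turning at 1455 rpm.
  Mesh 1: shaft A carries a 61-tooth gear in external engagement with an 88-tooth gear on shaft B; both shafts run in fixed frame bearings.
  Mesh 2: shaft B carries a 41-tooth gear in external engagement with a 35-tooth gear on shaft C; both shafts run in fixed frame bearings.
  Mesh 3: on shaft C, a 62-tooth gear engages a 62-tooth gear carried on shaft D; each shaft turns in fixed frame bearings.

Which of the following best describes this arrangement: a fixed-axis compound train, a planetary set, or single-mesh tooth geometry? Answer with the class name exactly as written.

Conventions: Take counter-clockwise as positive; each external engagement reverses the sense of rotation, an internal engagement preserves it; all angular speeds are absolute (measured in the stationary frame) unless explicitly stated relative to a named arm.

topology: fixed-axis compound train — 3 meshes, A→D
classification: fixed-axis compound train

fixed-axis compound train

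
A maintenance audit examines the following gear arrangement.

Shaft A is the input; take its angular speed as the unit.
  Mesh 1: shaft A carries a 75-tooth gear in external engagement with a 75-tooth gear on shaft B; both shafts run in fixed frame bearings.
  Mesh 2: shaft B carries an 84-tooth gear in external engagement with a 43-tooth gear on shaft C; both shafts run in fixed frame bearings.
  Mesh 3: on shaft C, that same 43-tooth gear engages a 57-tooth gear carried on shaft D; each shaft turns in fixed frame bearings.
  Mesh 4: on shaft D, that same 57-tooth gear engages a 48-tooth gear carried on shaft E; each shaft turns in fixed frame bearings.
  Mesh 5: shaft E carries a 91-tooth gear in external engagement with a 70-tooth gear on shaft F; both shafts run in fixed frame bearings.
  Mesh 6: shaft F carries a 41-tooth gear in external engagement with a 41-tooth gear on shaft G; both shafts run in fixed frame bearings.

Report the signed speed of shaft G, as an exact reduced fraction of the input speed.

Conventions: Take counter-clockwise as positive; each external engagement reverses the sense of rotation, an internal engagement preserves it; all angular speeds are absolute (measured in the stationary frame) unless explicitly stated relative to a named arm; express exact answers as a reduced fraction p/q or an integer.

91/40

6-mesh fixed-axis compound train (all bearings frame-fixed)
mesh 1 [75T→75T]: |ω|/ω_in = 1×75/75 = 1, sense flips to −
mesh 2 [84T→43T]: |ω|/ω_in = 1×84/43 = 84/43, sense flips to +
mesh 3 [43T→57T]: |ω|/ω_in = (84/43)×43/57 = 28/19, sense flips to −
mesh 4 [57T→48T]: |ω|/ω_in = (28/19)×57/48 = 7/4, sense flips to +
mesh 5 [91T→70T]: |ω|/ω_in = (7/4)×91/70 = 91/40, sense flips to −
mesh 6 [41T→41T]: |ω|/ω_in = (91/40)×41/41 = 91/40, sense flips to +
signed output speed (× input speed) = 91/40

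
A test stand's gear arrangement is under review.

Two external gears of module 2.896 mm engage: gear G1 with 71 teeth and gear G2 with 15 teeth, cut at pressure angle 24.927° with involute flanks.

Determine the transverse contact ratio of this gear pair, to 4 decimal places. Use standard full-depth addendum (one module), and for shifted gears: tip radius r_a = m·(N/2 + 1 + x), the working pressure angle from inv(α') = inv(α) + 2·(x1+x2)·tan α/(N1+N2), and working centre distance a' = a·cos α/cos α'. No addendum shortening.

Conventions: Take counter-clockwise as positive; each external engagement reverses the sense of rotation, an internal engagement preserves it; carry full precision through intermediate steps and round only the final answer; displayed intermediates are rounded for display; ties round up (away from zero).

1.4658

class = single-mesh tooth geometry [involute pair 71T × 15T, m = 2.896]
base radii: r_b1 = 93.230973, r_b2 = 19.696684
tip radii: r_a1 = 105.704000, r_a2 = 24.616000
no profile shift: α' = α, a' = a
action lengths: √(r_a1²−r_b1²) = 49.812863, √(r_a2²−r_b2²) = 14.764419
base pitch p_b = π·m·cos α = 8.250528
CR = (49.812863 + 14.764419 − 124.528000·sin 24.92700°)/8.250528 = 1.465762
contact ratio ≈ 1.4658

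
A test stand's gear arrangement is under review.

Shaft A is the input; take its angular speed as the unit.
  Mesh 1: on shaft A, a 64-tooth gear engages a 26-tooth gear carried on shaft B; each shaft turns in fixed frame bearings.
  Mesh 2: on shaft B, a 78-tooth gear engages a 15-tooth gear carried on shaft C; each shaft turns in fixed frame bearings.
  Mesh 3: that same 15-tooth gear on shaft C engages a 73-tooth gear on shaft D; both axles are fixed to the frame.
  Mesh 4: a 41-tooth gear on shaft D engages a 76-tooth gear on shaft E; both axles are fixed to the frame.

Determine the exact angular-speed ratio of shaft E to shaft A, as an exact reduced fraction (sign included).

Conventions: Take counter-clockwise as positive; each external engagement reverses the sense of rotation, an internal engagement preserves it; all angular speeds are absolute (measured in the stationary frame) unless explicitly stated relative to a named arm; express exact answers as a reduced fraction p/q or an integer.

class = fixed-axis compound train [4 meshes; 4 ratios multiply, 4 sense flips]
mesh 1 [64T→26T]: running ratio 32/13, sense −
mesh 2 [78T→15T]: running ratio 64/5, sense +
mesh 3 [15T→73T]: running ratio 192/73, sense −
mesh 4 [41T→76T]: running ratio 1968/1387, sense +
ω_out/ω_in = 1968/1387

1968/1387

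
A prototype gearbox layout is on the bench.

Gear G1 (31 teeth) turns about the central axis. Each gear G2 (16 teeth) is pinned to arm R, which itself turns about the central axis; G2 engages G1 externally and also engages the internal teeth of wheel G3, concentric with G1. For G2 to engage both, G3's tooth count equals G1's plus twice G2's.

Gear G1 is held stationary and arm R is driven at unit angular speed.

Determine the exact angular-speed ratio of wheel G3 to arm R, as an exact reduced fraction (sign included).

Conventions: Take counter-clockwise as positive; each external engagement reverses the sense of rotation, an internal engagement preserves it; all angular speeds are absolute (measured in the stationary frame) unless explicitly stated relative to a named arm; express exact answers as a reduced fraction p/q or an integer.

topology: planetary set — G1 31T / G2 16T / G3 63T, arm = carrier (Willis)
ring teeth: 31 + 2·16 = 63
31(ω_sun−ω_arm) = −63(ω_ring−ω_arm),  ω_sun = 0, ω_arm = 1
ω_ring = 1 − (31/63)(0−1) = 94/63
ω_out/ω_in = 94/63

94/63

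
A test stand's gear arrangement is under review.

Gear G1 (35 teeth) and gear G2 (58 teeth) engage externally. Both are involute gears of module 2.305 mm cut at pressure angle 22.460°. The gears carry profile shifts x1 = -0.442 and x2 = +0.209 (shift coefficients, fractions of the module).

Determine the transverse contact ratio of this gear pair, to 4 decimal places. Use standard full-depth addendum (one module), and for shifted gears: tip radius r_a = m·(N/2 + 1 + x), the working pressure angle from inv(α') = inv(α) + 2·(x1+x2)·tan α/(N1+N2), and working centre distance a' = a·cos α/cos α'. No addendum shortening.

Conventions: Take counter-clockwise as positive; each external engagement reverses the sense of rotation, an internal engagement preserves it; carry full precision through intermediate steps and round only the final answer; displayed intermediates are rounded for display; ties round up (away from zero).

single-mesh involute tooth geometry (35T engaging 58T at module 2.305)
base radii: r_b1 = 37.277758, r_b2 = 61.774571
tip radii: r_a1 = 41.623690, r_a2 = 69.631745
inv(α') = inv(22.460°) + 2·(-0.442+0.209)·tan α/(35+58) = 0.01932351  ⇒  α' = 21.74030°
a' = a·cos α / cos α' = 107.1825·cos 22.460°/cos 21.74030° = 106.637193
action lengths: √(r_a1²−r_b1²) = 18.517568, √(r_a2²−r_b2²) = 32.132263
base pitch p_b = π·m·cos α = 6.692088
CR = (18.517568 + 32.132263 − 106.637193·sin 21.74030°)/6.692088 = 1.666354
contact ratio ≈ 1.6664

1.6664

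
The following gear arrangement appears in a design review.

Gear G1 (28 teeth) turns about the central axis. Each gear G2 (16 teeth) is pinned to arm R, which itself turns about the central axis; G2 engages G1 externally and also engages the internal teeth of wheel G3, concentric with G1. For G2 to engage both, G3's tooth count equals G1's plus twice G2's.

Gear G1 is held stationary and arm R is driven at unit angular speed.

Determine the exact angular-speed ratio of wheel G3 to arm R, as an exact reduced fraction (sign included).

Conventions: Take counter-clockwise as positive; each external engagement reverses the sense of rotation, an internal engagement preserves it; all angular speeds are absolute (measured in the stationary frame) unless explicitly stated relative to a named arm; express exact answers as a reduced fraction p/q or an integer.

22/15

planetary set (28T centre, 16T on arm, 60T internal) — Willis relation
ring teeth: 28 + 2·16 = 60
28(ω_sun−ω_arm) = −60(ω_ring−ω_arm),  ω_sun = 0, ω_arm = 1
ω_ring = 1 − (28/60)(0−1) = 22/15
ω_out/ω_in = 22/15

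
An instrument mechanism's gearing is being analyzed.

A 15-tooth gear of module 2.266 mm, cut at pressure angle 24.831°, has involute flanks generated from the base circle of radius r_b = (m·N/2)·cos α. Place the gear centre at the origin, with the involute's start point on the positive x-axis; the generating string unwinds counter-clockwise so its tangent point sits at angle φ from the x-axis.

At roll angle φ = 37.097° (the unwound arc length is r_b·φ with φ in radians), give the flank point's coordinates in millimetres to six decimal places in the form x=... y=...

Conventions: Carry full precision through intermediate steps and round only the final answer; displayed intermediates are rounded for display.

class = single-mesh tooth geometry [base-circle involute, m = 2.266, 15T]
pitch radius r_p = m·N/2 = 2.266·15/2 = 16.995000
base radius r_b = r_p·cos α = 16.995000·cos 24.831° = 15.423819
roll angle φ = 37.097° = 0.64746479 rad
x = r_b·(cos φ + φ·sin φ) = 18.325724
y = r_b·(sin φ − φ·cos φ) = 1.337835

x=18.325724 y=1.337835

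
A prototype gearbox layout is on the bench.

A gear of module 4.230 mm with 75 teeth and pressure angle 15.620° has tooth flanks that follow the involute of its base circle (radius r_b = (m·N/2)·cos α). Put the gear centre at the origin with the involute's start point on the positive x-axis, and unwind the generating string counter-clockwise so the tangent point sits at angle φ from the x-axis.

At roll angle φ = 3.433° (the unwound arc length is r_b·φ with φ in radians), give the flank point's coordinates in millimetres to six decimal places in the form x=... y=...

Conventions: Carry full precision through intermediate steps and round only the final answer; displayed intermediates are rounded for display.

topology: single-mesh involute geometry — m = 4.230, N = 75
pitch radius r_p = m·N/2 = 4.230·75/2 = 158.625000
base radius r_b = r_p·cos α = 158.625000·cos 15.620° = 152.766763
roll angle φ = 3.433° = 0.05991715 rad
x = r_b·(cos φ + φ·sin φ) = 153.040738
y = r_b·(sin φ − φ·cos φ) = 0.010950

x=153.040738 y=0.010950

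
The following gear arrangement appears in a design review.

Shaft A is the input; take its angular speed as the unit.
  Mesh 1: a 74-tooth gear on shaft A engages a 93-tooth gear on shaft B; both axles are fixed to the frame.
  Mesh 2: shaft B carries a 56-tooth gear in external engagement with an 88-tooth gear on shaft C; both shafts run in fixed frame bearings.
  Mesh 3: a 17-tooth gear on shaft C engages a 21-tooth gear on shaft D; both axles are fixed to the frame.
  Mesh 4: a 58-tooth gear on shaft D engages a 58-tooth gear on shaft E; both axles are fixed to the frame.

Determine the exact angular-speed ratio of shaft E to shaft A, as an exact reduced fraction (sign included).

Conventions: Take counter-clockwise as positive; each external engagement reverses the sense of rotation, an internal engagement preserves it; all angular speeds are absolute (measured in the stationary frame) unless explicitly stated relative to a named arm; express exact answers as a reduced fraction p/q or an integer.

class = fixed-axis compound train [4 meshes; 4 ratios multiply, 4 sense flips]
mesh 1 [74T→93T]: running ratio 74/93, sense −
mesh 2 [56T→88T]: running ratio 518/1023, sense +
mesh 3 [17T→21T]: running ratio 1258/3069, sense −
mesh 4 [58T→58T]: running ratio 1258/3069, sense +
ω_out/ω_in = 1258/3069

1258/3069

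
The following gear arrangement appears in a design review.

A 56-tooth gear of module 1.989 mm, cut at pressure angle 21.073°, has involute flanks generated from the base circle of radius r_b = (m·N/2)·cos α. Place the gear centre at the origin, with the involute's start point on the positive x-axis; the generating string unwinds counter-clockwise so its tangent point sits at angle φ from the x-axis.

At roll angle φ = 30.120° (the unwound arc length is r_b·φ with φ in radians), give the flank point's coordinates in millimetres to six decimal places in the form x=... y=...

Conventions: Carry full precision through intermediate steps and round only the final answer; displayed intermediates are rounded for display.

recognized (one wheel, involute flank): single-mesh tooth geometry, m = 1.989, N = 56
pitch radius r_p = m·N/2 = 1.989·56/2 = 55.692000
base radius r_b = r_p·cos α = 55.692000·cos 21.073° = 51.967490
roll angle φ = 30.120° = 0.52569317 rad
x = r_b·(cos φ + φ·sin φ) = 58.659646
y = r_b·(sin φ − φ·cos φ) = 2.447698

x=58.659646 y=2.447698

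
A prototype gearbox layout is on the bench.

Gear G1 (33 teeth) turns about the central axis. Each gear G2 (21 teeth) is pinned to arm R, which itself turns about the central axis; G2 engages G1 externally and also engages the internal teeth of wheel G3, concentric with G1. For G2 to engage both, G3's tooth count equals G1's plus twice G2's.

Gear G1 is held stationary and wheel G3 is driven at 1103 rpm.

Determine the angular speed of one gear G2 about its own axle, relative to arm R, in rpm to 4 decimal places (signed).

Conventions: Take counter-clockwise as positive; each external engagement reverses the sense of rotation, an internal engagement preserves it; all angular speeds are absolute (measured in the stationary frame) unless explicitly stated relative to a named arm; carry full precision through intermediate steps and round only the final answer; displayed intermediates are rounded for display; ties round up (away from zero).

class = planetary set [G3 = 33+2·21 = 75; Willis about the carrier]
normalise by the input: solve with ω_ring = 1, then scale by 1103 rpm
ring teeth: 33 + 2·21 = 75
33(ω_sun−ω_arm) = −75(ω_ring−ω_arm),  ω_sun = 0, ω_ring = 1
33(0−ω_arm) = −75(1−ω_arm)  ⇒  108·ω_arm = 75  ⇒  ω_arm = 25/36
sun–planet mesh: 33·(0−25/36) = −21·(ω_p−ω_arm)  ⇒  ω_p−ω_arm = 275/252
scale: ω_p−ω_arm = 275/252 × 1103 rpm = +1203.6706 rpm

+1203.6706 rpm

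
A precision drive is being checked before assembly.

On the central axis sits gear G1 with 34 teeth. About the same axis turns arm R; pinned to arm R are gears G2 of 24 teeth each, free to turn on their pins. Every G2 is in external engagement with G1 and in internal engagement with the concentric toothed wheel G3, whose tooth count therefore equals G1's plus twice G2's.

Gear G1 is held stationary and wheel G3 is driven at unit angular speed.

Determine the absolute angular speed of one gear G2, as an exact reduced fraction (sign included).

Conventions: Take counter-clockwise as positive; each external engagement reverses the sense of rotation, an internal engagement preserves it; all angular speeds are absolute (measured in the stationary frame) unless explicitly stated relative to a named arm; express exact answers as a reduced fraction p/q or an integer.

planetary set (34T centre, 24T on arm, 82T internal) — Willis relation
ring teeth: 34 + 2·24 = 82
34(ω_sun−ω_arm) = −82(ω_ring−ω_arm),  ω_sun = 0, ω_ring = 1
34(0−ω_arm) = −82(1−ω_arm)  ⇒  116·ω_arm = 82  ⇒  ω_arm = 41/58
sun–planet mesh: 34·(0−41/58) = −24·(ω_p−ω_arm)  ⇒  ω_p−ω_arm = 697/696
ω_p = 41/58 + 697/696 = 41/24
exact speed ratio = 41/24

41/24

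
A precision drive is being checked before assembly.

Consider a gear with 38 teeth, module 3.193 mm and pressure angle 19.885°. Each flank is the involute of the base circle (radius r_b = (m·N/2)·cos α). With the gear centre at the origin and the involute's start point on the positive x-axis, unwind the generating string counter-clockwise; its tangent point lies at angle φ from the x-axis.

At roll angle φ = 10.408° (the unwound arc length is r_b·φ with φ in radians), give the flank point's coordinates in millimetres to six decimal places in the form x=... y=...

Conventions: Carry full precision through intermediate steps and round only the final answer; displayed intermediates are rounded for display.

x=57.983383 y=0.113614

recognized (one wheel, involute flank): single-mesh tooth geometry, m = 3.193, N = 38
pitch radius r_p = m·N/2 = 3.193·38/2 = 60.667000
base radius r_b = r_p·cos α = 60.667000·cos 19.885° = 57.049864
roll angle φ = 10.408° = 0.18165387 rad
x = r_b·(cos φ + φ·sin φ) = 57.983383
y = r_b·(sin φ − φ·cos φ) = 0.113614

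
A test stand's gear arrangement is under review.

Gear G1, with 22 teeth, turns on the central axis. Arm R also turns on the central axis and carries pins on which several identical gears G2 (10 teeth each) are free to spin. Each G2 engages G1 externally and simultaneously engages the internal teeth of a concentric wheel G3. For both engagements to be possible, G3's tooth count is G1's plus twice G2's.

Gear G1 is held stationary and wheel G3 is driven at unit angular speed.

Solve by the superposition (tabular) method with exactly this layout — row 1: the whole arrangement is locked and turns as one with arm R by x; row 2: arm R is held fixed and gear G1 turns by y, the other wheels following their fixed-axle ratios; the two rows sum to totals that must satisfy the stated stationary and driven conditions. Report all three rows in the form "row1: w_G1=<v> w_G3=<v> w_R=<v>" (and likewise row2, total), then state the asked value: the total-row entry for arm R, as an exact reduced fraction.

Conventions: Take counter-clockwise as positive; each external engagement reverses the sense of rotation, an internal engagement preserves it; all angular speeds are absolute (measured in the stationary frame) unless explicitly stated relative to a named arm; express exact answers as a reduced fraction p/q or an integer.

row1: w_G1=21/32 w_G3=21/32 w_R=21/32
row2: w_G1=-21/32 w_G3=11/32 w_R=0
total: w_G1=0 w_G3=1 w_R=21/32
asked value: 21/32

topology: planetary set — G1 22T / G2 10T / G3 42T, arm = carrier (Willis)
row 1: whole set turns with the arm by x
superposition row 2 [arm held]: sun y, ring −(22/42)·y, arm 0
boundary: total ω_sun = x + y = 0 and total ω_ring = x − (22/42)·y = 1  ⇒  y = -21/32, x = 21/32
row 2 ring = −(22/42)·(-21/32) = 11/32
totals (row 1 + row 2): sun 21/32 + (-21/32) = 0, ring 21/32 + 11/32 = 1, arm 21/32 + 0 = 21/32
asked cell (total, arm) = 21/32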